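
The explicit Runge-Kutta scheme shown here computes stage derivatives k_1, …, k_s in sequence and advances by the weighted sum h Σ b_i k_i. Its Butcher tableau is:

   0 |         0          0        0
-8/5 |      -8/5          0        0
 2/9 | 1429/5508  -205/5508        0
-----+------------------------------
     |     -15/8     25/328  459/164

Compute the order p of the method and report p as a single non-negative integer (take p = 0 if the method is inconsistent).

b = (-15/8, 25/328, 459/164)
c = (0, -8/5, 2/9)
Ac = (0, 0, 82/1377)
Σ b_i: (-15/8)·1 + 25/328·1 + 459/164·1 = 1 ✓
b·c: 25/328·(-8/5) + 459/164·2/9 = 1/2 ✓
b·c²: 25/328·64/25 + 459/164·4/81 = 1/3 ✓
b·Ac: 459/164·82/1377 = 1/6 ✓; 3 stages ⇒ order 3.

3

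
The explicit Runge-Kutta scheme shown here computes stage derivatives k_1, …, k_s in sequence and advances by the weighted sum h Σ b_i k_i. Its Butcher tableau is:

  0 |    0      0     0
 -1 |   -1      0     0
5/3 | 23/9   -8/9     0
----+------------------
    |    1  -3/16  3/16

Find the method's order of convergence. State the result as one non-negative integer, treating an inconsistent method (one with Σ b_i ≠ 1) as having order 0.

b = (1, -3/16, 3/16)
c = (0, -1, 5/3)
Ac = (0, 0, 8/9)
Σ b_i: 1·1 + (-3/16)·1 + 3/16·1 = 1 ✓
b·c: (-3/16)·(-1) + 3/16·5/3 = 1/2 ✓
b·c²: (-3/16)·1 + 3/16·25/9 = 1/3 ✓
b·Ac: 3/16·8/9 = 1/6 ✓; 3 stages ⇒ order 3.

3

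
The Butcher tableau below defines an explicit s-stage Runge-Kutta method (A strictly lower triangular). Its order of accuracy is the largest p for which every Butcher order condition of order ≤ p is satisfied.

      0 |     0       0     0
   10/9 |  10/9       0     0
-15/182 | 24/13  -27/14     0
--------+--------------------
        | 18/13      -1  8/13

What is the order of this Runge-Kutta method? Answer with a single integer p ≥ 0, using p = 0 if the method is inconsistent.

1

b = (18/13, -1, 8/13)
c = (0, 10/9, -15/182)
Ac = (0, 0, -15/7)
Σ b_i: 18/13·1 + (-1)·1 + 8/13·1 = 1 ✓
b·c: (-1)·10/9 + 8/13·(-15/182) = -12370/10647 ≠ 1/2 ⇒ order 1.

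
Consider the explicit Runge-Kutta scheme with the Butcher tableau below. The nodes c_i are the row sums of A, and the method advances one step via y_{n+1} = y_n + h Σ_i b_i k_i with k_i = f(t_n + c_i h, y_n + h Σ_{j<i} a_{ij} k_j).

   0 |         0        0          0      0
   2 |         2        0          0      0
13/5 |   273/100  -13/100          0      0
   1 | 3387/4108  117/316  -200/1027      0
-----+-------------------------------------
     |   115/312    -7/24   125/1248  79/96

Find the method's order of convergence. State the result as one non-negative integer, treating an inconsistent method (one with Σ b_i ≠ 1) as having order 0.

4

b = (115/312, -7/24, 125/1248, 79/96)
c = (0, 2, 13/5, 1)
Ac = (0, 0, -13/50, 37/158)
Σ b_i: 115/312·1 + (-7/24)·1 + 125/1248·1 + 79/96·1 = 1 ✓
b·c: (-7/24)·2 + 125/1248·13/5 + 79/96·1 = 1/2 ✓
b·c²: (-7/24)·4 + 125/1248·169/25 + 79/96·1 = 1/3 ✓
b·Ac: 125/1248·(-13/50) + 79/96·37/158 = 1/6 ✓
b·c³: (-7/24)·8 + 125/1248·2197/125 + 79/96·1 = 1/4 ✓
b·(c∘Ac): 125/1248·(-169/250) + 79/96·37/158 = 1/8 ✓
b·Ac²: 125/1248·(-13/25) + 79/96·13/79 = 1/12 ✓
b·A²c: 79/96·4/79 = 1/24 ✓; 4 stages ⇒ order 4.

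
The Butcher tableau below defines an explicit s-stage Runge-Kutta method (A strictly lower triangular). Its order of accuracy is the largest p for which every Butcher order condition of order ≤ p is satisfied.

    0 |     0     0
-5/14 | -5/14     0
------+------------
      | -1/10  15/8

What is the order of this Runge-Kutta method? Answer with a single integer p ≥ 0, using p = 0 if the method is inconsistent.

b = (-1/10, 15/8)
c = (0, -5/14)
Σ b_i: (-1/10)·1 + 15/8·1 = 71/40 ≠ 1 ⇒ order 0.

0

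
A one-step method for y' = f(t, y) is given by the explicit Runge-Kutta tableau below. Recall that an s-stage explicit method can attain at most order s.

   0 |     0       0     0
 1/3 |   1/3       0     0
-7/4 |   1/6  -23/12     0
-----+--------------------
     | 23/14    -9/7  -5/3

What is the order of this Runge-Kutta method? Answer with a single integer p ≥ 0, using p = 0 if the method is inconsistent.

0

b = (23/14, -9/7, -5/3)
c = (0, 1/3, -7/4)
Ac = (0, 0, -23/36)
Σ b_i: 23/14·1 + (-9/7)·1 + (-5/3)·1 = -55/42 ≠ 1 ⇒ order 0.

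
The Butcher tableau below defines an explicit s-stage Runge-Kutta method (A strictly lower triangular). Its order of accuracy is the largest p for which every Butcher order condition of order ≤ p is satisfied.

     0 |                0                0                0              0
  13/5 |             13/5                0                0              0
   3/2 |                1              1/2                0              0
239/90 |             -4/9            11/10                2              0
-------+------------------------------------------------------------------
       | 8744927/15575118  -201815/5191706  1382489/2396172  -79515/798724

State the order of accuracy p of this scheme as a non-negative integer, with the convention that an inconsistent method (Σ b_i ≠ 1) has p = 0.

b = (8744927/15575118, -201815/5191706, 1382489/2396172, -79515/798724)
c = (0, 13/5, 3/2, 239/90)
Ac = (0, 0, 13/10, 293/50)
Σ b_i: 8744927/15575118·1 + (-201815/5191706)·1 + 1382489/2396172·1 + (-79515/798724)·1 = 1 ✓
b·c: (-201815/5191706)·13/5 + 1382489/2396172·3/2 + (-79515/798724)·239/90 = 1/2 ✓
b·c²: (-201815/5191706)·169/25 + 1382489/2396172·9/4 + (-79515/798724)·57121/8100 = 1/3 ✓
b·Ac: 1382489/2396172·13/10 + (-79515/798724)·293/50 = 1/6 ✓
b·c³: (-201815/5191706)·2197/125 + 1382489/2396172·27/8 + (-79515/798724)·13651919/729000 = -32364769/53913870 ≠ 1/4 ⇒ order 3.
b·(c∘Ac): 1382489/2396172·39/20 + (-79515/798724)·70027/4500 = -8468981/19968100 ≠ 1/8
b·Ac²: 1382489/2396172·169/50 + (-79515/798724)·1492/125 = 18255397/23961720 ≠ 1/12
b·A²c: (-79515/798724)·13/5 = -206739/798724 ≠ 1/24

3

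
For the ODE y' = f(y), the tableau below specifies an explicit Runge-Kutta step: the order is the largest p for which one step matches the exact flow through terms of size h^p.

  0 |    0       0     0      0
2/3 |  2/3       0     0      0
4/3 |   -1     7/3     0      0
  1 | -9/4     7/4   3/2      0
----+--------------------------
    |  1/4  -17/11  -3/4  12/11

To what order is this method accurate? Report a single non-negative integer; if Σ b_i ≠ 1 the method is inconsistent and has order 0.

0

b = (1/4, -17/11, -3/4, 12/11)
c = (0, 2/3, 4/3, 1)
Ac = (0, 0, 14/9, 19/6)
Σ b_i: 1/4·1 + (-17/11)·1 + (-3/4)·1 + 12/11·1 = -21/22 ≠ 1 ⇒ order 0.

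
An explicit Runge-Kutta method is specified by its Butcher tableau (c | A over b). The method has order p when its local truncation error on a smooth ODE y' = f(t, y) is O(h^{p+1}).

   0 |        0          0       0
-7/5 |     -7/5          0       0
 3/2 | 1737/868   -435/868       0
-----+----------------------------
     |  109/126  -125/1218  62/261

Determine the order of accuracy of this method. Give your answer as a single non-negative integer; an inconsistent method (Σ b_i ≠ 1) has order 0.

3

b = (109/126, -125/1218, 62/261)
c = (0, -7/5, 3/2)
Ac = (0, 0, 87/124)
Σ b_i: 109/126·1 + (-125/1218)·1 + 62/261·1 = 1 ✓
b·c: (-125/1218)·(-7/5) + 62/261·3/2 = 1/2 ✓
b·c²: (-125/1218)·49/25 + 62/261·9/4 = 1/3 ✓
b·Ac: 62/261·87/124 = 1/6 ✓; 3 stages ⇒ order 3.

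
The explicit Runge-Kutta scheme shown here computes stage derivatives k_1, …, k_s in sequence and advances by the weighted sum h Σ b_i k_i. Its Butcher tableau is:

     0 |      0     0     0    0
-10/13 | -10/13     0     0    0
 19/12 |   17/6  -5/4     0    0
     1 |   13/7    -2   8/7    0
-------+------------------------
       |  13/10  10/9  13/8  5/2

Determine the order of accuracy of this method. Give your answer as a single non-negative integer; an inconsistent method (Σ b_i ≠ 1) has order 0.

0

b = (13/10, 10/9, 13/8, 5/2)
c = (0, -10/13, 19/12, 1)
Ac = (0, 0, 25/26, 914/273)
Σ b_i: 13/10·1 + 10/9·1 + 13/8·1 + 5/2·1 = 2353/360 ≠ 1 ⇒ order 0.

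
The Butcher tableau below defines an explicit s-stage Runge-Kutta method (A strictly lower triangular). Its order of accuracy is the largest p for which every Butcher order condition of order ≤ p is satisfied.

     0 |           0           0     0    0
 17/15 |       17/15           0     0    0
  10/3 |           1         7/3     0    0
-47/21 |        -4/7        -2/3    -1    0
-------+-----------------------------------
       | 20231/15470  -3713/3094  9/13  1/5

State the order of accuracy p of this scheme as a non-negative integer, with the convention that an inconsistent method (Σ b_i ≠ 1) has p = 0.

b = (20231/15470, -3713/3094, 9/13, 1/5)
c = (0, 17/15, 10/3, -47/21)
Ac = (0, 0, 119/45, -184/45)
Σ b_i: 20231/15470·1 + (-3713/3094)·1 + 9/13·1 + 1/5·1 = 1 ✓
b·c: (-3713/3094)·17/15 + 9/13·10/3 + 1/5·(-47/21) = 1/2 ✓
b·c²: (-3713/3094)·289/225 + 9/13·100/9 + 1/5·2209/441 = 683441/95550 ≠ 1/3 ⇒ order 2.
b·Ac: 9/13·119/45 + 1/5·(-184/45) = 2963/2925 ≠ 1/6

2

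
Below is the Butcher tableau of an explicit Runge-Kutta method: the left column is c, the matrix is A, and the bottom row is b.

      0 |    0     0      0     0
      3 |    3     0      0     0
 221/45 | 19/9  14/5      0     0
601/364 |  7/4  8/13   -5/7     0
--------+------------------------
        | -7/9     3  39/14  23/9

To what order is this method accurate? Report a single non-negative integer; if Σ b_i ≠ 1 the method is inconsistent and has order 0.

0

b = (-7/9, 3, 39/14, 23/9)
c = (0, 3, 221/45, 601/364)
Ac = (0, 0, 42/5, -1361/819)
Σ b_i: (-7/9)·1 + 3·1 + 39/14·1 + 23/9·1 = 953/126 ≠ 1 ⇒ order 0.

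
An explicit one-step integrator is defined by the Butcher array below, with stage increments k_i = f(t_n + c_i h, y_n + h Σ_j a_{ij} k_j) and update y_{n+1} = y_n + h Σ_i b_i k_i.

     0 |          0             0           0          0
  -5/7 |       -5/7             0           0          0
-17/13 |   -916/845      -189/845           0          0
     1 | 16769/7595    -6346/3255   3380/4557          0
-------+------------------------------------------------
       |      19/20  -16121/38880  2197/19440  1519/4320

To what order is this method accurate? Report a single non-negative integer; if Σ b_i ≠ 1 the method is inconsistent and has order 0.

4

b = (19/20, -16121/38880, 2197/19440, 1519/4320)
c = (0, -5/7, -17/13, 1)
Ac = (0, 0, 27/169, 642/1519)
Σ b_i: 19/20·1 + (-16121/38880)·1 + 2197/19440·1 + 1519/4320·1 = 1 ✓
b·c: (-16121/38880)·(-5/7) + 2197/19440·(-17/13) + 1519/4320·1 = 1/2 ✓
b·c²: (-16121/38880)·25/49 + 2197/19440·289/169 + 1519/4320·1 = 1/3 ✓
b·Ac: 2197/19440·27/169 + 1519/4320·642/1519 = 1/6 ✓
b·c³: (-16121/38880)·(-125/343) + 2197/19440·(-4913/2197) + 1519/4320·1 = 1/4 ✓
b·(c∘Ac): 2197/19440·(-459/2197) + 1519/4320·642/1519 = 1/8 ✓
b·Ac²: 2197/19440·(-135/1183) + 1519/4320·2910/10633 = 1/12 ✓
b·A²c: 1519/4320·180/1519 = 1/24 ✓; 4 stages ⇒ order 4.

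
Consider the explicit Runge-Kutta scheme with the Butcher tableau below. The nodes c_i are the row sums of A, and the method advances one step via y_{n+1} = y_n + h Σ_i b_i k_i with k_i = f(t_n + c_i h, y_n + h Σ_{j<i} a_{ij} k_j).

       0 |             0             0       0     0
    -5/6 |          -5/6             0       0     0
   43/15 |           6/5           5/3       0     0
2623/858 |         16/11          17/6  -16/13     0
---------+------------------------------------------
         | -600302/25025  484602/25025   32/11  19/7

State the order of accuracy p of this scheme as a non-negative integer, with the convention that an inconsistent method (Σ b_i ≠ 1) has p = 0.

b = (-600302/25025, 484602/25025, 32/11, 19/7)
c = (0, -5/6, 43/15, 2623/858)
Ac = (0, 0, -25/18, -13781/2340)
Σ b_i: (-600302/25025)·1 + 484602/25025·1 + 32/11·1 + 19/7·1 = 1 ✓
b·c: 484602/25025·(-5/6) + 32/11·43/15 + 19/7·2623/858 = 1/2 ✓
b·c²: 484602/25025·25/36 + 32/11·1849/225 + 19/7·6880129/736164 = 8080326161/128828700 ≠ 1/3 ⇒ order 2.
b·Ac: 32/11·(-25/18) + 19/7·(-13781/2340) = -1202743/60060 ≠ 1/6

2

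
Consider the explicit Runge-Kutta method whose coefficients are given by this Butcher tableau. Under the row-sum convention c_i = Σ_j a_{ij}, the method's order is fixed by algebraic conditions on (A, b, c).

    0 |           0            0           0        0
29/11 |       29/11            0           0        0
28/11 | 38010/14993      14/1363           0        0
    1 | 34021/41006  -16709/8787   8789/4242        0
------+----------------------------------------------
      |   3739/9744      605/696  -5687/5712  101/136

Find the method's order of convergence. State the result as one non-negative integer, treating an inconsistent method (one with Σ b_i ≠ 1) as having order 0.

b = (3739/9744, 605/696, -5687/5712, 101/136)
c = (0, 29/11, 28/11, 1)
Ac = (0, 0, 14/517, 79/303)
Σ b_i: 3739/9744·1 + 605/696·1 + (-5687/5712)·1 + 101/136·1 = 1 ✓
b·c: 605/696·29/11 + (-5687/5712)·28/11 + 101/136·1 = 1/2 ✓
b·c²: 605/696·841/121 + (-5687/5712)·784/121 + 101/136·1 = 1/3 ✓
b·Ac: (-5687/5712)·14/517 + 101/136·79/303 = 1/6 ✓
b·c³: 605/696·24389/1331 + (-5687/5712)·21952/1331 + 101/136·1 = 1/4 ✓
b·(c∘Ac): (-5687/5712)·392/5687 + 101/136·79/303 = 1/8 ✓
b·Ac²: (-5687/5712)·406/5687 + 101/136·21/101 = 1/12 ✓
b·A²c: 101/136·17/303 = 1/24 ✓; 4 stages ⇒ order 4.

4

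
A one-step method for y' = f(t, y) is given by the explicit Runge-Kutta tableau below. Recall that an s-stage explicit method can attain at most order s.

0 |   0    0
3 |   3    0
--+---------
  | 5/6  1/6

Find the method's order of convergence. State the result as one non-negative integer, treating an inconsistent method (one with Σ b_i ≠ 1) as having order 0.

2

b = (5/6, 1/6)
c = (0, 3)
Σ b_i: 5/6·1 + 1/6·1 = 1 ✓
b·c: 1/6·3 = 1/2 ✓; 2 stages ⇒ order 2.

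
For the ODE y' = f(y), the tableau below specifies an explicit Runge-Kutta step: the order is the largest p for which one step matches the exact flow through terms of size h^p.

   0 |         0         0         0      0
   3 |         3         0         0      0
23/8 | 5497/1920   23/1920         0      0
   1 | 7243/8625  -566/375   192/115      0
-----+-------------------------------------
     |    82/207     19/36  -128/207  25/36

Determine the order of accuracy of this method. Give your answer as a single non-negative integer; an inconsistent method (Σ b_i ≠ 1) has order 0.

4

b = (82/207, 19/36, -128/207, 25/36)
c = (0, 3, 23/8, 1)
Ac = (0, 0, 23/640, 34/125)
Σ b_i: 82/207·1 + 19/36·1 + (-128/207)·1 + 25/36·1 = 1 ✓
b·c: 19/36·3 + (-128/207)·23/8 + 25/36·1 = 1/2 ✓
b·c²: 19/36·9 + (-128/207)·529/64 + 25/36·1 = 1/3 ✓
b·Ac: (-128/207)·23/640 + 25/36·34/125 = 1/6 ✓
b·c³: 19/36·27 + (-128/207)·12167/512 + 25/36·1 = 1/4 ✓
b·(c∘Ac): (-128/207)·529/5120 + 25/36·34/125 = 1/8 ✓
b·Ac²: (-128/207)·69/640 + 25/36·27/125 = 1/12 ✓
b·A²c: 25/36·3/50 = 1/24 ✓; 4 stages ⇒ order 4.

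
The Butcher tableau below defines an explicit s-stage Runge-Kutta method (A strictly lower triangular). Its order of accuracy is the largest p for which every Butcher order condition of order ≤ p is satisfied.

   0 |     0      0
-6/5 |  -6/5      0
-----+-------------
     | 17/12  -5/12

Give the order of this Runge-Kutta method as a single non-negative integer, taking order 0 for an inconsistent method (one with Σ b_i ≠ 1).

b = (17/12, -5/12)
c = (0, -6/5)
Σ b_i: 17/12·1 + (-5/12)·1 = 1 ✓
b·c: (-5/12)·(-6/5) = 1/2 ✓; 2 stages ⇒ order 2.

2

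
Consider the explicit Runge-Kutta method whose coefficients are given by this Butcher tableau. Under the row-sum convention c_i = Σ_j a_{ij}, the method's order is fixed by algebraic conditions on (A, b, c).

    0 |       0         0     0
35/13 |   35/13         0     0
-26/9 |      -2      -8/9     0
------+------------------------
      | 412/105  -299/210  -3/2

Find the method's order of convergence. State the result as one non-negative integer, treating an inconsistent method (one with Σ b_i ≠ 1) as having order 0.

b = (412/105, -299/210, -3/2)
c = (0, 35/13, -26/9)
Ac = (0, 0, -280/117)
Σ b_i: 412/105·1 + (-299/210)·1 + (-3/2)·1 = 1 ✓
b·c: (-299/210)·35/13 + (-3/2)·(-26/9) = 1/2 ✓
b·c²: (-299/210)·1225/169 + (-3/2)·676/81 = -16033/702 ≠ 1/3 ⇒ order 2.
b·Ac: (-3/2)·(-280/117) = 140/39 ≠ 1/6

2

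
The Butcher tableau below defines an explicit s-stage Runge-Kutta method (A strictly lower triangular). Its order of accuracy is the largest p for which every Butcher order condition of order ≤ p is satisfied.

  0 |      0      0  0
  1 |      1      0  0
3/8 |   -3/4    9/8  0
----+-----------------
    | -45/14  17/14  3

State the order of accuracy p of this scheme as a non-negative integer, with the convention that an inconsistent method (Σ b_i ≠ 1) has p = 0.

1

b = (-45/14, 17/14, 3)
c = (0, 1, 3/8)
Ac = (0, 0, 9/8)
Σ b_i: (-45/14)·1 + 17/14·1 + 3·1 = 1 ✓
b·c: 17/14·1 + 3·3/8 = 131/56 ≠ 1/2 ⇒ order 1.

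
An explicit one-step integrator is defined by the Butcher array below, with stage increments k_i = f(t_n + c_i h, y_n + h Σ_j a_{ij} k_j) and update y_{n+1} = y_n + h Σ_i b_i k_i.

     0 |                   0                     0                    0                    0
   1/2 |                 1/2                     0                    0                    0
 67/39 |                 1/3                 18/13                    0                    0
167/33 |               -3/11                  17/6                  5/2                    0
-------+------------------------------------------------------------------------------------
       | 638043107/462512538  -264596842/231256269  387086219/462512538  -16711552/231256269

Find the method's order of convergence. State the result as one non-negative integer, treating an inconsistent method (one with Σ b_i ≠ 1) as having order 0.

b = (638043107/462512538, -264596842/231256269, 387086219/462512538, -16711552/231256269)
c = (0, 1/2, 67/39, 167/33)
Ac = (0, 0, 9/13, 297/52)
Σ b_i: 638043107/462512538·1 + (-264596842/231256269)·1 + 387086219/462512538·1 + (-16711552/231256269)·1 = 1 ✓
b·c: (-264596842/231256269)·1/2 + 387086219/462512538·67/39 + (-16711552/231256269)·167/33 = 1/2 ✓
b·c²: (-264596842/231256269)·1/4 + 387086219/462512538·4489/1521 + (-16711552/231256269)·27889/1089 = 1/3 ✓
b·Ac: 387086219/462512538·9/13 + (-16711552/231256269)·297/52 = 1/6 ✓
b·c³: (-264596842/231256269)·1/8 + 387086219/462512538·300763/59319 + (-16711552/231256269)·4657463/35937 = -6268153215169/1190507272812 ≠ 1/4 ⇒ order 3.
b·(c∘Ac): 387086219/462512538·201/169 + (-16711552/231256269)·1503/52 = -168558535/154170846 ≠ 1/8
b·Ac²: 387086219/462512538·9/26 + (-16711552/231256269)·98399/12168 = -31892170309/108227933892 ≠ 1/12
b·A²c: (-16711552/231256269)·45/26 = -3213760/25695141 ≠ 1/24

3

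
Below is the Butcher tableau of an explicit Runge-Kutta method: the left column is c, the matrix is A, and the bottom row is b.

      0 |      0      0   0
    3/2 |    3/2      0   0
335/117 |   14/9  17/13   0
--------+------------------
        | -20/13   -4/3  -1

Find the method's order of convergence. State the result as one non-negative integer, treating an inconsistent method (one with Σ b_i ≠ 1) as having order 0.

0

b = (-20/13, -4/3, -1)
c = (0, 3/2, 335/117)
Ac = (0, 0, 51/26)
Σ b_i: (-20/13)·1 + (-4/3)·1 + (-1)·1 = -151/39 ≠ 1 ⇒ order 0.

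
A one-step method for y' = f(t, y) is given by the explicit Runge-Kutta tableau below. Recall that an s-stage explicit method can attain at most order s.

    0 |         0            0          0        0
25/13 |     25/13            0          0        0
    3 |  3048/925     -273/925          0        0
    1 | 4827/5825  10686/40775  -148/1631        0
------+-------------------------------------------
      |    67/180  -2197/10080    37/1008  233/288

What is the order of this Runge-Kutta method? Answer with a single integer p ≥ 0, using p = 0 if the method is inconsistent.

b = (67/180, -2197/10080, 37/1008, 233/288)
c = (0, 25/13, 3, 1)
Ac = (0, 0, -21/37, 54/233)
Σ b_i: 67/180·1 + (-2197/10080)·1 + 37/1008·1 + 233/288·1 = 1 ✓
b·c: (-2197/10080)·25/13 + 37/1008·3 + 233/288·1 = 1/2 ✓
b·c²: (-2197/10080)·625/169 + 37/1008·9 + 233/288·1 = 1/3 ✓
b·Ac: 37/1008·(-21/37) + 233/288·54/233 = 1/6 ✓
b·c³: (-2197/10080)·15625/2197 + 37/1008·27 + 233/288·1 = 1/4 ✓
b·(c∘Ac): 37/1008·(-63/37) + 233/288·54/233 = 1/8 ✓
b·Ac²: 37/1008·(-525/481) + 233/288·462/3029 = 1/12 ✓
b·A²c: 233/288·12/233 = 1/24 ✓; 4 stages ⇒ order 4.

4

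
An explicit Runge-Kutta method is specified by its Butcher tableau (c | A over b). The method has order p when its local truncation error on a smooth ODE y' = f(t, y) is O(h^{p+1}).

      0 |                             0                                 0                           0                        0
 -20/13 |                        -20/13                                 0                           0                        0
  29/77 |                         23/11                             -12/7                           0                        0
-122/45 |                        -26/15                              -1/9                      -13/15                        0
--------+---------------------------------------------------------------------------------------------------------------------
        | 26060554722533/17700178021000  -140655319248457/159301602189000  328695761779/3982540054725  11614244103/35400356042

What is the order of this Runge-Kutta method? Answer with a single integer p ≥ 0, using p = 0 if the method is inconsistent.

b = (26060554722533/17700178021000, -140655319248457/159301602189000, 328695761779/3982540054725, 11614244103/35400356042)
c = (0, -20/13, 29/77, -122/45)
Ac = (0, 0, 240/91, -7003/45045)
Σ b_i: 26060554722533/17700178021000·1 + (-140655319248457/159301602189000)·1 + 328695761779/3982540054725·1 + 11614244103/35400356042·1 = 1 ✓
b·c: (-140655319248457/159301602189000)·(-20/13) + 328695761779/3982540054725·29/77 + 11614244103/35400356042·(-122/45) = 1/2 ✓
b·c²: (-140655319248457/159301602189000)·400/169 + 328695761779/3982540054725·841/5929 + 11614244103/35400356042·14884/2025 = 1/3 ✓
b·Ac: 328695761779/3982540054725·240/91 + 11614244103/35400356042·(-7003/45045) = 1/6 ✓
b·c³: (-140655319248457/159301602189000)·(-8000/2197) + 328695761779/3982540054725·24389/456533 + 11614244103/35400356042·(-1815848/91125) = -198420248543007031/59797838921695875 ≠ 1/4 ⇒ order 3.
b·(c∘Ac): 328695761779/3982540054725·6960/7007 + 11614244103/35400356042·854366/2027025 = 97467534209/442504450525 ≠ 1/8
b·Ac²: 328695761779/3982540054725·(-4800/1183) + 11614244103/35400356042·(-17401031/45090045) = -245300705066051/531536345970630 ≠ 1/12
b·A²c: 11614244103/35400356042·(-16/7) = -13273421832/17700178021 ≠ 1/24

3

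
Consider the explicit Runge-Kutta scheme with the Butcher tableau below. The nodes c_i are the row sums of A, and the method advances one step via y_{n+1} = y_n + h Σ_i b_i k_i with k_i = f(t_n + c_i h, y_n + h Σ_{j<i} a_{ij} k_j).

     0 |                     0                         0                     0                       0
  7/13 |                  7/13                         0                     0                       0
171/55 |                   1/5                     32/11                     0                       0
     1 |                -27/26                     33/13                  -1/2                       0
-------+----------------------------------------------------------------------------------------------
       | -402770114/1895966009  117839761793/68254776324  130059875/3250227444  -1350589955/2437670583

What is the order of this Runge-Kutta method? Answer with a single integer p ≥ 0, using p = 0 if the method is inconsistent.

3

b = (-402770114/1895966009, 117839761793/68254776324, 130059875/3250227444, -1350589955/2437670583)
c = (0, 7/13, 171/55, 1)
Ac = (0, 0, 224/143, -3489/18590)
Σ b_i: (-402770114/1895966009)·1 + 117839761793/68254776324·1 + 130059875/3250227444·1 + (-1350589955/2437670583)·1 = 1 ✓
b·c: 117839761793/68254776324·7/13 + 130059875/3250227444·171/55 + (-1350589955/2437670583)·1 = 1/2 ✓
b·c²: 117839761793/68254776324·49/169 + 130059875/3250227444·29241/3025 + (-1350589955/2437670583)·1 = 1/3 ✓
b·Ac: 130059875/3250227444·224/143 + (-1350589955/2437670583)·(-3489/18590) = 1/6 ✓
b·c³: 117839761793/68254776324·343/2197 + 130059875/3250227444·5000211/166375 + (-1350589955/2437670583)·1 = 16412441623/17876250942 ≠ 1/4 ⇒ order 3.
b·(c∘Ac): 130059875/3250227444·38304/7865 + (-1350589955/2437670583)·(-3489/18590) = 6314034931/21126478386 ≠ 1/8
b·Ac²: 130059875/3250227444·1568/1859 + (-1350589955/2437670583)·(-54459627/13291850) = 2676930989141/1161956311230 ≠ 1/12
b·A²c: (-1350589955/2437670583)·(-112/143) = 1057804720/2437670583 ≠ 1/24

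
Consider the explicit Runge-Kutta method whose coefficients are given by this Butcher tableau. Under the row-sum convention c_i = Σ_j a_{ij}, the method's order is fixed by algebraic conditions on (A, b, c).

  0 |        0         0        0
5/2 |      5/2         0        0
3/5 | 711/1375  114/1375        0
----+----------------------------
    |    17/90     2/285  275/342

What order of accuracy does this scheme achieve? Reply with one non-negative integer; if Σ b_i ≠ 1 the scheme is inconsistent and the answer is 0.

b = (17/90, 2/285, 275/342)
c = (0, 5/2, 3/5)
Ac = (0, 0, 57/275)
Σ b_i: 17/90·1 + 2/285·1 + 275/342·1 = 1 ✓
b·c: 2/285·5/2 + 275/342·3/5 = 1/2 ✓
b·c²: 2/285·25/4 + 275/342·9/25 = 1/3 ✓
b·Ac: 275/342·57/275 = 1/6 ✓; 3 stages ⇒ order 3.

3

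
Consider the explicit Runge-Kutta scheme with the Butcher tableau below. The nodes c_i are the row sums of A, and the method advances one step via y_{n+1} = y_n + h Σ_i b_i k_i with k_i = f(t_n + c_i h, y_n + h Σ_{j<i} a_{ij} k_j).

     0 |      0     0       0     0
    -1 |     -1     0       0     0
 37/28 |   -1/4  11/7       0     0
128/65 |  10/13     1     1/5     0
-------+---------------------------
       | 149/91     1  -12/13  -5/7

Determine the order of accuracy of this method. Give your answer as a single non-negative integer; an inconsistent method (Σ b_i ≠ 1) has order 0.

1

b = (149/91, 1, -12/13, -5/7)
c = (0, -1, 37/28, 128/65)
Ac = (0, 0, -11/7, -103/140)
Σ b_i: 149/91·1 + 1·1 + (-12/13)·1 + (-5/7)·1 = 1 ✓
b·c: 1·(-1) + (-12/13)·37/28 + (-5/7)·128/65 = -330/91 ≠ 1/2 ⇒ order 1.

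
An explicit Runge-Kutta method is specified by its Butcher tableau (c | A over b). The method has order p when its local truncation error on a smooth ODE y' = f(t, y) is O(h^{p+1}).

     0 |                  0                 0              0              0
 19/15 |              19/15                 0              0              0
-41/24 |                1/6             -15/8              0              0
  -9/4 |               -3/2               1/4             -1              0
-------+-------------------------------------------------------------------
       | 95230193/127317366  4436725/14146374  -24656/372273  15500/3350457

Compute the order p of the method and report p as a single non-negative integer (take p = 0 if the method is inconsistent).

3

b = (95230193/127317366, 4436725/14146374, -24656/372273, 15500/3350457)
c = (0, 19/15, -41/24, -9/4)
Ac = (0, 0, -19/8, 81/40)
Σ b_i: 95230193/127317366·1 + 4436725/14146374·1 + (-24656/372273)·1 + 15500/3350457·1 = 1 ✓
b·c: 4436725/14146374·19/15 + (-24656/372273)·(-41/24) + 15500/3350457·(-9/4) = 1/2 ✓
b·c²: 4436725/14146374·361/225 + (-24656/372273)·1681/576 + 15500/3350457·81/16 = 1/3 ✓
b·Ac: (-24656/372273)·(-19/8) + 15500/3350457·81/40 = 1/6 ✓
b·c³: 4436725/14146374·6859/3375 + (-24656/372273)·(-68921/13824) + 15500/3350457·(-729/64) = 490450333/536073120 ≠ 1/4 ⇒ order 3.
b·(c∘Ac): (-24656/372273)·779/192 + 15500/3350457·(-729/160) = -2589203/8934552 ≠ 1/8
b·Ac²: (-24656/372273)·(-361/120) + 15500/3350457·(-12083/4800) = 150850363/804109680 ≠ 1/12
b·A²c: 15500/3350457·19/8 = 73625/6700914 ≠ 1/24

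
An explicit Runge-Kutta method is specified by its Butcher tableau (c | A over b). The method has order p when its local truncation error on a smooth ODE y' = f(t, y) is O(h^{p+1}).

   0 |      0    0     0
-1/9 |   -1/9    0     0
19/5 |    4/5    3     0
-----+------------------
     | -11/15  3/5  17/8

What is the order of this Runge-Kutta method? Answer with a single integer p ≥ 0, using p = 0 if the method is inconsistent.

0

b = (-11/15, 3/5, 17/8)
c = (0, -1/9, 19/5)
Ac = (0, 0, -1/3)
Σ b_i: (-11/15)·1 + 3/5·1 + 17/8·1 = 239/120 ≠ 1 ⇒ order 0.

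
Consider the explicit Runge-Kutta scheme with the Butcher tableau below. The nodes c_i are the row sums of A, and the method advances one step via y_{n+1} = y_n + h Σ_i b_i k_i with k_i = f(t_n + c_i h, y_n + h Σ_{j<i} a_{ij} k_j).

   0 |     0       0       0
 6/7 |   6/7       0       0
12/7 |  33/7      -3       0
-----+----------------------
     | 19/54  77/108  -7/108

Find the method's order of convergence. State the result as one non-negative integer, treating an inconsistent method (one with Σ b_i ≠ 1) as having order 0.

b = (19/54, 77/108, -7/108)
c = (0, 6/7, 12/7)
Ac = (0, 0, -18/7)
Σ b_i: 19/54·1 + 77/108·1 + (-7/108)·1 = 1 ✓
b·c: 77/108·6/7 + (-7/108)·12/7 = 1/2 ✓
b·c²: 77/108·36/49 + (-7/108)·144/49 = 1/3 ✓
b·Ac: (-7/108)·(-18/7) = 1/6 ✓; 3 stages ⇒ order 3.

3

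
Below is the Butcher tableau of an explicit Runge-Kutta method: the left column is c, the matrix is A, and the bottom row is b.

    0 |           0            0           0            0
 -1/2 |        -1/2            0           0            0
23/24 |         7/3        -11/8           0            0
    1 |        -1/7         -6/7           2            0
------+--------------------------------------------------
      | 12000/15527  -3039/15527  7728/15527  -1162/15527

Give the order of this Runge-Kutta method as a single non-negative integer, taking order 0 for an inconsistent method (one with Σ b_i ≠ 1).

3

b = (12000/15527, -3039/15527, 7728/15527, -1162/15527)
c = (0, -1/2, 23/24, 1)
Ac = (0, 0, 11/16, 197/84)
Σ b_i: 12000/15527·1 + (-3039/15527)·1 + 7728/15527·1 + (-1162/15527)·1 = 1 ✓
b·c: (-3039/15527)·(-1/2) + 7728/15527·23/24 + (-1162/15527)·1 = 1/2 ✓
b·c²: (-3039/15527)·1/4 + 7728/15527·529/576 + (-1162/15527)·1 = 1/3 ✓
b·Ac: 7728/15527·11/16 + (-1162/15527)·197/84 = 1/6 ✓
b·c³: (-3039/15527)·(-1/8) + 7728/15527·12167/13824 + (-1162/15527)·1 = 1733635/4471776 ≠ 1/4 ⇒ order 3.
b·(c∘Ac): 7728/15527·253/384 + (-1162/15527)·197/84 = 56795/372648 ≠ 1/8
b·Ac²: 7728/15527·(-11/32) + (-1162/15527)·3271/2016 = -654029/2235888 ≠ 1/12
b·A²c: (-1162/15527)·11/8 = -6391/62108 ≠ 1/24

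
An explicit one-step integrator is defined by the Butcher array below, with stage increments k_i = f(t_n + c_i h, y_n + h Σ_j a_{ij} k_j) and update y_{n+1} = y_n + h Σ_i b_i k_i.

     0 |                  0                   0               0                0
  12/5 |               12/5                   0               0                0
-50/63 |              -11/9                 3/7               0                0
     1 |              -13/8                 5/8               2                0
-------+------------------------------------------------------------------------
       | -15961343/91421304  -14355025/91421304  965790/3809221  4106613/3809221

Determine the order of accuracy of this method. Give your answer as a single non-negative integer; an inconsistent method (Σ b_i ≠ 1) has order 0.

3

b = (-15961343/91421304, -14355025/91421304, 965790/3809221, 4106613/3809221)
c = (0, 12/5, -50/63, 1)
Ac = (0, 0, 36/35, -11/126)
Σ b_i: (-15961343/91421304)·1 + (-14355025/91421304)·1 + 965790/3809221·1 + 4106613/3809221·1 = 1 ✓
b·c: (-14355025/91421304)·12/5 + 965790/3809221·(-50/63) + 4106613/3809221·1 = 1/2 ✓
b·c²: (-14355025/91421304)·144/25 + 965790/3809221·2500/3969 + 4106613/3809221·1 = 1/3 ✓
b·Ac: 965790/3809221·36/35 + 4106613/3809221·(-11/126) = 1/6 ✓
b·c³: (-14355025/91421304)·1728/125 + 965790/3809221·(-125000/250047) + 4106613/3809221·1 = -4389227923/3599713845 ≠ 1/4 ⇒ order 3.
b·(c∘Ac): 965790/3809221·(-40/49) + 4106613/3809221·(-11/126) = -6881483/22855326 ≠ 1/8
b·Ac²: 965790/3809221·432/175 + 4106613/3809221·96442/19845 = 21112517338/3599713845 ≠ 1/12
b·A²c: 4106613/3809221·72/35 = 42239448/19046105 ≠ 1/24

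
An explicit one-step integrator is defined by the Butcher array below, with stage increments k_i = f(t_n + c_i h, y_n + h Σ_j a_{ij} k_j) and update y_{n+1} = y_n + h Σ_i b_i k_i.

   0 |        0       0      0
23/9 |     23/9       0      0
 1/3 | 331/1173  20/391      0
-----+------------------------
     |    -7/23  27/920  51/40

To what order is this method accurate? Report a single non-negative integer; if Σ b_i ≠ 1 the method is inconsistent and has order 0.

b = (-7/23, 27/920, 51/40)
c = (0, 23/9, 1/3)
Ac = (0, 0, 20/153)
Σ b_i: (-7/23)·1 + 27/920·1 + 51/40·1 = 1 ✓
b·c: 27/920·23/9 + 51/40·1/3 = 1/2 ✓
b·c²: 27/920·529/81 + 51/40·1/9 = 1/3 ✓
b·Ac: 51/40·20/153 = 1/6 ✓; 3 stages ⇒ order 3.

3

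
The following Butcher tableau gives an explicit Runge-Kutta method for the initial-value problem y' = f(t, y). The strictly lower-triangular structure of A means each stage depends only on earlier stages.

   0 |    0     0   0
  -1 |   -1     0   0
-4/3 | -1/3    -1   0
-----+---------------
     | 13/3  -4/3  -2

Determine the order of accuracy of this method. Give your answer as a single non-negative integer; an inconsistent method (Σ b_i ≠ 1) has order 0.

1

b = (13/3, -4/3, -2)
c = (0, -1, -4/3)
Ac = (0, 0, 1)
Σ b_i: 13/3·1 + (-4/3)·1 + (-2)·1 = 1 ✓
b·c: (-4/3)·(-1) + (-2)·(-4/3) = 4 ≠ 1/2 ⇒ order 1.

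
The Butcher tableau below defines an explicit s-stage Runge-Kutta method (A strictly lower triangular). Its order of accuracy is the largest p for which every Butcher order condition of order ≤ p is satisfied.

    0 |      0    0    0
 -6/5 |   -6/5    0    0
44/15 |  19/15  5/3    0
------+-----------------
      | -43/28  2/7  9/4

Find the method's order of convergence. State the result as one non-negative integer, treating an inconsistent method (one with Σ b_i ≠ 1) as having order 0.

b = (-43/28, 2/7, 9/4)
c = (0, -6/5, 44/15)
Ac = (0, 0, -2)
Σ b_i: (-43/28)·1 + 2/7·1 + 9/4·1 = 1 ✓
b·c: 2/7·(-6/5) + 9/4·44/15 = 219/35 ≠ 1/2 ⇒ order 1.

1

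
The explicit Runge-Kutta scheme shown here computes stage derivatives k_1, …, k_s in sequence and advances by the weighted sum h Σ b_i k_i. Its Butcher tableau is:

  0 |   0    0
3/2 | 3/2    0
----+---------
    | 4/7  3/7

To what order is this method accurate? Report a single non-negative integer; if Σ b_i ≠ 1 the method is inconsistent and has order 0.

1

b = (4/7, 3/7)
c = (0, 3/2)
Σ b_i: 4/7·1 + 3/7·1 = 1 ✓
b·c: 3/7·3/2 = 9/14 ≠ 1/2 ⇒ order 1.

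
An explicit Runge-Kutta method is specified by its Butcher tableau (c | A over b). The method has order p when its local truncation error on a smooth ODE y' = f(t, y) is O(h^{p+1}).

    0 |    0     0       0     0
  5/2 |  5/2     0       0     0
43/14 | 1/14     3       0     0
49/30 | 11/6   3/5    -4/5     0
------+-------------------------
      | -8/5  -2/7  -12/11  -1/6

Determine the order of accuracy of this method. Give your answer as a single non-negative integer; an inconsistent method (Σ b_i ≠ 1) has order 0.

b = (-8/5, -2/7, -12/11, -1/6)
c = (0, 5/2, 43/14, 49/30)
Ac = (0, 0, 15/2, -67/70)
Σ b_i: (-8/5)·1 + (-2/7)·1 + (-12/11)·1 + (-1/6)·1 = -7261/2310 ≠ 1 ⇒ order 0.

0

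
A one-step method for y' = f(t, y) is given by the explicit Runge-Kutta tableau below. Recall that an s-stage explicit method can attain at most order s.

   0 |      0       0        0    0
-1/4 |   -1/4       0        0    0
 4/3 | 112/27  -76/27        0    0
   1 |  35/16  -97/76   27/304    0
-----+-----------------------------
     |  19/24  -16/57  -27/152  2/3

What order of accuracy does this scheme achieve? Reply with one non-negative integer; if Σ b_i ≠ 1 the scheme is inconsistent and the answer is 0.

4

b = (19/24, -16/57, -27/152, 2/3)
c = (0, -1/4, 4/3, 1)
Ac = (0, 0, 19/27, 7/16)
Σ b_i: 19/24·1 + (-16/57)·1 + (-27/152)·1 + 2/3·1 = 1 ✓
b·c: (-16/57)·(-1/4) + (-27/152)·4/3 + 2/3·1 = 1/2 ✓
b·c²: (-16/57)·1/16 + (-27/152)·16/9 + 2/3·1 = 1/3 ✓
b·Ac: (-27/152)·19/27 + 2/3·7/16 = 1/6 ✓
b·c³: (-16/57)·(-1/64) + (-27/152)·64/27 + 2/3·1 = 1/4 ✓
b·(c∘Ac): (-27/152)·76/81 + 2/3·7/16 = 1/8 ✓
b·Ac²: (-27/152)·(-19/108) + 2/3·5/64 = 1/12 ✓
b·A²c: 2/3·1/16 = 1/24 ✓; 4 stages ⇒ order 4.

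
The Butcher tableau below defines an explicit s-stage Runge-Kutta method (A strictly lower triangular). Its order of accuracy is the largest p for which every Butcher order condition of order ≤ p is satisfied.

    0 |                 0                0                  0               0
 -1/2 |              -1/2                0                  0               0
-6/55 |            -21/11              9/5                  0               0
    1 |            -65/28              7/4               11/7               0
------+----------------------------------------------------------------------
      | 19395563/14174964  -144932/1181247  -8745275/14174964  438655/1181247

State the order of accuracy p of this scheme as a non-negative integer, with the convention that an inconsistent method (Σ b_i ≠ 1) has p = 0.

b = (19395563/14174964, -144932/1181247, -8745275/14174964, 438655/1181247)
c = (0, -1/2, -6/55, 1)
Ac = (0, 0, -9/10, -293/280)
Σ b_i: 19395563/14174964·1 + (-144932/1181247)·1 + (-8745275/14174964)·1 + 438655/1181247·1 = 1 ✓
b·c: (-144932/1181247)·(-1/2) + (-8745275/14174964)·(-6/55) + 438655/1181247·1 = 1/2 ✓
b·c²: (-144932/1181247)·1/4 + (-8745275/14174964)·36/3025 + 438655/1181247·1 = 1/3 ✓
b·Ac: (-8745275/14174964)·(-9/10) + 438655/1181247·(-293/280) = 1/6 ✓
b·c³: (-144932/1181247)·(-1/8) + (-8745275/14174964)·(-216/166375) + 438655/1181247·1 = 50348941/129937170 ≠ 1/4 ⇒ order 3.
b·(c∘Ac): (-8745275/14174964)·27/275 + 438655/1181247·(-293/280) = -4244587/9449976 ≠ 1/8
b·Ac²: (-8745275/14174964)·9/20 + 438655/1181247·14051/30800 = -28123223/259874340 ≠ 1/12
b·A²c: 438655/1181247·(-99/70) = -413589/787498 ≠ 1/24

3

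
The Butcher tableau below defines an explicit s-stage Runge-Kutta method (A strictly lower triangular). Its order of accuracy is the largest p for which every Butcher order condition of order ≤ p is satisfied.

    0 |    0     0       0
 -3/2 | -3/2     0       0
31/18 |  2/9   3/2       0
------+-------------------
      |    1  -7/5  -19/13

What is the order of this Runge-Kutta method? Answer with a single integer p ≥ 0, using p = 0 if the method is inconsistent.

0

b = (1, -7/5, -19/13)
c = (0, -3/2, 31/18)
Ac = (0, 0, -9/4)
Σ b_i: 1·1 + (-7/5)·1 + (-19/13)·1 = -121/65 ≠ 1 ⇒ order 0.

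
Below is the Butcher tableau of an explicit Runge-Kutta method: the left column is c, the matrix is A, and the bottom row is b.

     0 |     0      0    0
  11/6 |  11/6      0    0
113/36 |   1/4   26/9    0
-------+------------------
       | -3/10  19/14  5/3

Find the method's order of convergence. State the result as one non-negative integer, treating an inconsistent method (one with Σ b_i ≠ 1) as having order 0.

b = (-3/10, 19/14, 5/3)
c = (0, 11/6, 113/36)
Ac = (0, 0, 143/27)
Σ b_i: (-3/10)·1 + 19/14·1 + 5/3·1 = 286/105 ≠ 1 ⇒ order 0.

0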